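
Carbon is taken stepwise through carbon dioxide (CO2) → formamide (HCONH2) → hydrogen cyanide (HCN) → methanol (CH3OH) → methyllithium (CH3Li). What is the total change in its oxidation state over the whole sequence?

Carbon oxidation states along the series — carbon dioxide: +4, formamide: +2, hydrogen cyanide: +2, methanol: -2, methyllithium: -4.
Net change = -4 − (+4) = -8.

-8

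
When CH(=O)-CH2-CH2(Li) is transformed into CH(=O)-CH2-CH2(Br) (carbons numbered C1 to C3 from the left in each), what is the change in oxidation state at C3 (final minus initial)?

Before: C3 has 1 bond to C, 2 bonds to H, 1 bond to Li → oxidation state -3.
After: C3 has 1 bond to C, 2 bonds to H, 1 bond to Br → oxidation state -1.
Δ = -1 − (-3) = +2, so this is an oxidation at C3.

+2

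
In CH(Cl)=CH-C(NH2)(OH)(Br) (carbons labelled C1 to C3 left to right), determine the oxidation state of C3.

Each bond to a more electronegative atom (O, N, halogen) counts +1, each bond to a less electronegative atom (H, metal, B, Si) counts −1, and each C–C bond counts 0.
C3 has one bond to C (0), one bond to N (+1), one bond to O (+1), one bond to Br (+1).
Oxidation state = 0 + 1 + 1 + 1 = +3.

+3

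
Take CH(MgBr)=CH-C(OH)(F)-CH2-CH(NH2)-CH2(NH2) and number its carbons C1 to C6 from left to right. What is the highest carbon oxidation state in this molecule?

Tallying each carbon's bonds:
C1: 2C, 1H, 1Mg → 0 − 1 − 1 = -2
C2: 3C, 1H → 0 − 1 = -1
C3: 2C, 1O, 1F → 0 + 1 + 1 = +2
C4: 2C, 2H → 0 − 2 = -2
C5: 2C, 1H, 1N → 0 − 1 + 1 = 0
C6: 1C, 2H, 1N → 0 − 2 + 1 = -1
The highest value is +2.

+2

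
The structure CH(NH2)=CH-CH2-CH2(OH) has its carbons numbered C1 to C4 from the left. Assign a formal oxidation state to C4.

Bonds to more-electronegative neighbours contribute +1 each, bonds to H or metals contribute −1 each, and C–C bonds contribute 0.
C4 has one bond to C (0), one bond to H (-1), one bond to O (+1), one bond to H (-1).
Oxidation state = 0 − 1 + 1 − 1 = -1.

-1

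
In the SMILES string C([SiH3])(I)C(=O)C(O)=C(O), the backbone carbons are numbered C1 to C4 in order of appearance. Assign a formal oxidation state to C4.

C4 has a double bond to C (2×0 = 0), one bond to H (-1), one bond to O (+1).
Oxidation state = 0 − 1 + 1 = 0.

0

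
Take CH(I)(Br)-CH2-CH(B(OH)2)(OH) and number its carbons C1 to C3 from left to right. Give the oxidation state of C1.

+1

Each bond to a more electronegative atom (O, N, halogen) counts +1, each bond to a less electronegative atom (H, metal, B, Si) counts −1, and each C–C bond counts 0.
C1 has one bond to C (0), one bond to H (-1), one bond to I (+1), one bond to Br (+1).
Oxidation state = 0 − 1 + 1 + 1 = +1.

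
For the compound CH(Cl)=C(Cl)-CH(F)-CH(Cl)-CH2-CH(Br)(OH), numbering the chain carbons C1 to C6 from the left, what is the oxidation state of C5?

-2

C5 has one bond to C (0), one bond to C (0), one bond to H (-1), one bond to H (-1).
Oxidation state = 0 + 0 − 1 − 1 = -2.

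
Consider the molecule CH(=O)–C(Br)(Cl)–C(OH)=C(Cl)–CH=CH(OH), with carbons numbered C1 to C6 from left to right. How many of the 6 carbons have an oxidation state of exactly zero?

1

Each bond to a more electronegative atom (O, N, halogen) counts +1, each bond to a less electronegative atom (H, metal, B, Si) counts −1, and each C–C bond counts 0. Tallying each carbon:
C1: 1C, 1H, 2O → 0 − 1 + 2 = +1
C2: 2C, 1Cl, 1Br → 0 + 1 + 1 = +2
C3: 3C, 1O → 0 + 1 = +1
C4: 3C, 1Cl → 0 + 1 = +1
C5: 3C, 1H → 0 − 1 = -1
C6: 2C, 1H, 1O → 0 − 1 + 1 = 0
1 carbon (C6) meets the condition.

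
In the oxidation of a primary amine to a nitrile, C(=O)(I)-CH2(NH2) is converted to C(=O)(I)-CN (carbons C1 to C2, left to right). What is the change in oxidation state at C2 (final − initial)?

+4

Before: C2 has 1 bond to C, 2 bonds to H, 1 bond to N → oxidation state -1.
After: C2 has 1 bond to C, 3 bonds to N → oxidation state +3.
Δ = +3 − (-1) = +4, so this is an oxidation at C2.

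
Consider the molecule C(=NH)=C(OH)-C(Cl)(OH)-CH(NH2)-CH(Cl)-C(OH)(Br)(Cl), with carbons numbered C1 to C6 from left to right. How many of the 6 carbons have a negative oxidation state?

0

Tallying each carbon's bonds:
C1: 2C, 2N → 0 + 2 = +2
C2: 3C, 1O → 0 + 1 = +1
C3: 2C, 1O, 1Cl → 0 + 1 + 1 = +2
C4: 2C, 1H, 1N → 0 − 1 + 1 = 0
C5: 2C, 1H, 1Cl → 0 − 1 + 1 = 0
C6: 1C, 1O, 1Cl, 1Br → 0 + 1 + 1 + 1 = +3
0 carbons meet the condition.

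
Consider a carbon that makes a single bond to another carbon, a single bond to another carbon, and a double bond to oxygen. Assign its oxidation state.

+2

Assign +1 per bond to O/N/halogen, −1 per bond to H or an electropositive element, and 0 per bond to carbon.
The carbon has one bond to C (0), one bond to C (0), a double bond to O (2×+1 = +2).
Oxidation state = 0 + 0 + 2 = +2.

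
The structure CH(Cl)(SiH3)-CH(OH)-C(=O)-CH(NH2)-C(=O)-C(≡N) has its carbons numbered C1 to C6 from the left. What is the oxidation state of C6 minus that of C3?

C6: 1C, 3N → 0 + 3 = +3
C3: 2C, 2O → 0 + 2 = +2
Difference: +3 − (+2) = +1.

+1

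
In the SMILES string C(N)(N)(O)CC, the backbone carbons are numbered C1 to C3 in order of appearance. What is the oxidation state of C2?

-2

Bonds to more-electronegative neighbours contribute +1 each, bonds to H or metals contribute −1 each, and C–C bonds contribute 0.
C2 has one bond to C (0), one bond to C (0), one bond to H (-1), one bond to H (-1).
Oxidation state = 0 + 0 − 1 − 1 = -2.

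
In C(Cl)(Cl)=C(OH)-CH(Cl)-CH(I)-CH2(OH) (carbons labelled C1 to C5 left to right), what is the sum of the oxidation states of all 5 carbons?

+2

Assign +1 per bond to O/N/halogen, −1 per bond to H or an electropositive element, and 0 per bond to carbon. Tallying each carbon:
C1: 2C, 2Cl → 0 + 2 = +2
C2: 3C, 1O → 0 + 1 = +1
C3: 2C, 1H, 1Cl → 0 − 1 + 1 = 0
C4: 2C, 1H, 1I → 0 − 1 + 1 = 0
C5: 1C, 2H, 1O → 0 − 2 + 1 = -1
Sum = +2 + 1 + 0 + 0 − 1 = +2.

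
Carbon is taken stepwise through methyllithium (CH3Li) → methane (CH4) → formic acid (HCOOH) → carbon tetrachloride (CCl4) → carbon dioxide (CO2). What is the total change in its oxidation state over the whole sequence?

+8

Carbon oxidation states along the series — methyllithium: -4, methane: -4, formic acid: +2, carbon tetrachloride: +4, carbon dioxide: +4.
Net change = +4 − (-4) = +8.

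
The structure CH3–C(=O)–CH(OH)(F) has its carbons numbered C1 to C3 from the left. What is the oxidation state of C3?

+1

Each bond to a more electronegative atom (O, N, halogen) counts +1, each bond to a less electronegative atom (H, metal, B, Si) counts −1, and each C–C bond counts 0.
C3 has one bond to C (0), one bond to O (+1), one bond to H (-1), one bond to F (+1).
Oxidation state = 0 + 1 − 1 + 1 = +1.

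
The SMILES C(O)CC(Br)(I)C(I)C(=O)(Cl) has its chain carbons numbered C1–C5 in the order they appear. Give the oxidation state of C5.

+3

Each bond to a more electronegative atom (O, N, halogen) counts +1, each bond to a less electronegative atom (H, metal, B, Si) counts −1, and each C–C bond counts 0.
C5 has one bond to C (0), a double bond to O (2×+1 = +2), one bond to Cl (+1).
Oxidation state = 0 + 2 + 1 = +3.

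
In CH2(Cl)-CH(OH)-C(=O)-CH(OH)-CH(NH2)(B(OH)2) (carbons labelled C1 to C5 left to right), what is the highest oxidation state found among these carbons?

+2

Each bond to a more electronegative atom (O, N, halogen) counts +1, each bond to a less electronegative atom (H, metal, B, Si) counts −1, and each C–C bond counts 0. Tallying each carbon:
C1: 1C, 2H, 1Cl → 0 − 2 + 1 = -1
C2: 2C, 1H, 1O → 0 − 1 + 1 = 0
C3: 2C, 2O → 0 + 2 = +2
C4: 2C, 1H, 1O → 0 − 1 + 1 = 0
C5: 1C, 1H, 1N, 1B → 0 − 1 + 1 − 1 = -1
The highest value is +2.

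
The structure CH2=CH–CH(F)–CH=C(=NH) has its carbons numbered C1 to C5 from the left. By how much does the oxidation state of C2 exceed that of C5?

C2: 3C, 1H → 0 − 1 = -1
C5: 2C, 2N → 0 + 2 = +2
Difference: -1 − (+2) = -3.

-3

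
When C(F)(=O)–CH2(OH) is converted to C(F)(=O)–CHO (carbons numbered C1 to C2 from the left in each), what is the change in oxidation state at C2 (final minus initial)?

Before: C2 has 1 bond to C, 2 bonds to H, 1 bond to O → oxidation state -1.
After: C2 has 1 bond to C, 1 bond to H, 2 bonds to O → oxidation state +1.
Δ = +1 − (-1) = +2, so this is an oxidation at C2.

+2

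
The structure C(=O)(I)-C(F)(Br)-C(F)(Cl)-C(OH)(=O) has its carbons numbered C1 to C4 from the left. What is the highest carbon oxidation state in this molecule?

Count +1 for every bond to an atom more electronegative than carbon and −1 for every bond to one less electronegative; C–C bonds are 0. Tallying each carbon:
C1: 1C, 2O, 1I → 0 + 2 + 1 = +3
C2: 2C, 1F, 1Br → 0 + 1 + 1 = +2
C3: 2C, 1F, 1Cl → 0 + 1 + 1 = +2
C4: 1C, 3O → 0 + 3 = +3
The highest value is +3.

+3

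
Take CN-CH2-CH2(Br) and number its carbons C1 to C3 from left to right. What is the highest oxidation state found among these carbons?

Tallying each carbon's bonds:
C1: 1C, 3N → 0 + 3 = +3
C2: 2C, 2H → 0 − 2 = -2
C3: 1C, 2H, 1Br → 0 − 2 + 1 = -1
The highest value is +3.

+3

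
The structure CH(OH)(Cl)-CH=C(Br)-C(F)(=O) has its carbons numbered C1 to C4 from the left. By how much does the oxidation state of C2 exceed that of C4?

-4

C2: 3C, 1H → 0 − 1 = -1
C4: 1C, 2O, 1F → 0 + 2 + 1 = +3
Difference: -1 − (+3) = -4.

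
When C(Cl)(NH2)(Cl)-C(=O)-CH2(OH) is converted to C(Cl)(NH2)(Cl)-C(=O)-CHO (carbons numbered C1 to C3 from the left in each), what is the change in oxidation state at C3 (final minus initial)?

+2

Before: C3 has 1 bond to C, 2 bonds to H, 1 bond to O → oxidation state -1.
After: C3 has 1 bond to C, 1 bond to H, 2 bonds to O → oxidation state +1.
Δ = +1 − (-1) = +2, so this is an oxidation at C3.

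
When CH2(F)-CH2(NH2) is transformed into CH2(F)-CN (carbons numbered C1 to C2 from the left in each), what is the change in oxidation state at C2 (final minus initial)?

+4

Before: C2 has 1 bond to C, 2 bonds to H, 1 bond to N → oxidation state -1.
After: C2 has 1 bond to C, 3 bonds to N → oxidation state +3.
Δ = +3 − (-1) = +4, so this is an oxidation at C2.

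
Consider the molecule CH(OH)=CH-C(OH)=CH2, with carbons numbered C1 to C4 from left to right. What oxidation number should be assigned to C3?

+1

Count +1 for every bond to an atom more electronegative than carbon and −1 for every bond to one less electronegative; C–C bonds are 0.
C3 has one bond to C (0), a double bond to C (2×0 = 0), one bond to O (+1).
Oxidation state = 0 + 0 + 1 = +1.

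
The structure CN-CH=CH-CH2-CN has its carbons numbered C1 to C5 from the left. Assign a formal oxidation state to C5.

Bonds to more-electronegative neighbours contribute +1 each, bonds to H or metals contribute −1 each, and C–C bonds contribute 0.
C5 has one bond to C (0), a triple bond to N (3×+1 = +3).
Oxidation state = 0 + 3 = +3.

+3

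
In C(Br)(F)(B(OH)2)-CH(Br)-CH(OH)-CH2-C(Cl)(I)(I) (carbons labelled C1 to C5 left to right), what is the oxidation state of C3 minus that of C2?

0

C3: 2C, 1H, 1O → 0 − 1 + 1 = 0
C2: 2C, 1H, 1Br → 0 − 1 + 1 = 0
Difference: 0 − (0) = 0.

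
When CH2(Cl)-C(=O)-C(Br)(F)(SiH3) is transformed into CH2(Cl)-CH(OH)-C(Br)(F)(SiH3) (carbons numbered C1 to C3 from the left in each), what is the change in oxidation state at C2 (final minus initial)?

-2

Before: C2 has 2 bonds to C, 2 bonds to O → oxidation state +2.
After: C2 has 2 bonds to C, 1 bond to H, 1 bond to O → oxidation state 0.
Δ = 0 − (+2) = -2, so this is a reduction at C2.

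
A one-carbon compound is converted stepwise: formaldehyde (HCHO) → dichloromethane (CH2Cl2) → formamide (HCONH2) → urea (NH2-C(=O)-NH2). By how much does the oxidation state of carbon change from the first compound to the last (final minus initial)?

Carbon oxidation states along the series — formaldehyde: 0, dichloromethane: 0, formamide: +2, urea: +4.
Net change = +4 − (0) = +4.

+4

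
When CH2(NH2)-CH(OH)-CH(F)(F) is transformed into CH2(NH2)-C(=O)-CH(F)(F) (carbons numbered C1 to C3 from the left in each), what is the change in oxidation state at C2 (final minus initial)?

Before: C2 has 2 bonds to C, 1 bond to H, 1 bond to O → oxidation state 0.
After: C2 has 2 bonds to C, 2 bonds to O → oxidation state +2.
Δ = +2 − (0) = +2, so this is an oxidation at C2.

+2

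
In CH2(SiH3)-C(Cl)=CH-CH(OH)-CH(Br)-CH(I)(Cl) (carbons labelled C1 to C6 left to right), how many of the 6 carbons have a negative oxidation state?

2

Bonds to more-electronegative neighbours contribute +1 each, bonds to H or metals contribute −1 each, and C–C bonds contribute 0. Tallying each carbon:
C1: 1C, 2H, 1Si → 0 − 2 − 1 = -3
C2: 3C, 1Cl → 0 + 1 = +1
C3: 3C, 1H → 0 − 1 = -1
C4: 2C, 1H, 1O → 0 − 1 + 1 = 0
C5: 2C, 1H, 1Br → 0 − 1 + 1 = 0
C6: 1C, 1H, 1Cl, 1I → 0 − 1 + 1 + 1 = +1
2 carbons (C1, C3) meet the condition.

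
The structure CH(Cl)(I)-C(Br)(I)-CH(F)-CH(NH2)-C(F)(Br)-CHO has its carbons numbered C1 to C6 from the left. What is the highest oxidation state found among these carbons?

+2

Each bond to a more electronegative atom (O, N, halogen) counts +1, each bond to a less electronegative atom (H, metal, B, Si) counts −1, and each C–C bond counts 0. Tallying each carbon:
C1: 1C, 1H, 1Cl, 1I → 0 − 1 + 1 + 1 = +1
C2: 2C, 1Br, 1I → 0 + 1 + 1 = +2
C3: 2C, 1H, 1F → 0 − 1 + 1 = 0
C4: 2C, 1H, 1N → 0 − 1 + 1 = 0
C5: 2C, 1F, 1Br → 0 + 1 + 1 = +2
C6: 1C, 1H, 2O → 0 − 1 + 2 = +1
The highest value is +2.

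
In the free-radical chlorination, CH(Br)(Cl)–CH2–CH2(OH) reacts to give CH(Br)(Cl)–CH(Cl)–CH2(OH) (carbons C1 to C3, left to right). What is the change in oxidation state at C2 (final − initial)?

+2

Before: C2 has 2 bonds to C, 2 bonds to H → oxidation state -2.
After: C2 has 2 bonds to C, 1 bond to H, 1 bond to Cl → oxidation state 0.
Δ = 0 − (-2) = +2, so this is an oxidation at C2.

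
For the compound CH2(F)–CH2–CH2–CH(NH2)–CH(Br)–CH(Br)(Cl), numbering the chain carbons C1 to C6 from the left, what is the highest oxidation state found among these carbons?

+1

Tallying each carbon's bonds:
C1: 1C, 2H, 1F → 0 − 2 + 1 = -1
C2: 2C, 2H → 0 − 2 = -2
C3: 2C, 2H → 0 − 2 = -2
C4: 2C, 1H, 1N → 0 − 1 + 1 = 0
C5: 2C, 1H, 1Br → 0 − 1 + 1 = 0
C6: 1C, 1H, 1Cl, 1Br → 0 − 1 + 1 + 1 = +1
The highest value is +1.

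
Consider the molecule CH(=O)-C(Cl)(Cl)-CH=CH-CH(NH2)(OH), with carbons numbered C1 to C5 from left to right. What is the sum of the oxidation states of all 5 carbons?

Tallying each carbon's bonds:
C1: 1C, 1H, 2O → 0 − 1 + 2 = +1
C2: 2C, 2Cl → 0 + 2 = +2
C3: 3C, 1H → 0 − 1 = -1
C4: 3C, 1H → 0 − 1 = -1
C5: 1C, 1H, 1O, 1N → 0 − 1 + 1 + 1 = +1
Sum = +1 + 2 − 1 − 1 + 1 = +2.

+2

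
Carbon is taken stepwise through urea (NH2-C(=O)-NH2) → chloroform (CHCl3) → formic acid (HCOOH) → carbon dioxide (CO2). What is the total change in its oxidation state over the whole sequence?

0

Carbon oxidation states along the series — urea: +4, chloroform: +2, formic acid: +2, carbon dioxide: +4.
Net change = +4 − (+4) = 0.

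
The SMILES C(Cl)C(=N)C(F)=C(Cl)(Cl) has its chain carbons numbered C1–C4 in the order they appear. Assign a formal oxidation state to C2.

+2

Assign +1 per bond to O/N/halogen, −1 per bond to H or an electropositive element, and 0 per bond to carbon.
C2 has one bond to C (0), one bond to C (0), a double bond to N (2×+1 = +2).
Oxidation state = 0 + 0 + 2 = +2.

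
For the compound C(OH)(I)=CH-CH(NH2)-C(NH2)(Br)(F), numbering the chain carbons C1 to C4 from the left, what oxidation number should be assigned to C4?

+3

Each bond to a more electronegative atom (O, N, halogen) counts +1, each bond to a less electronegative atom (H, metal, B, Si) counts −1, and each C–C bond counts 0.
C4 has one bond to C (0), one bond to N (+1), one bond to Br (+1), one bond to F (+1).
Oxidation state = 0 + 1 + 1 + 1 = +3.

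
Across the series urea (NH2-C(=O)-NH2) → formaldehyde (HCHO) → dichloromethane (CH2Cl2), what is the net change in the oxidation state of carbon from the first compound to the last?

-4

Carbon oxidation states along the series — urea: +4, formaldehyde: 0, dichloromethane: 0.
Net change = 0 − (+4) = -4.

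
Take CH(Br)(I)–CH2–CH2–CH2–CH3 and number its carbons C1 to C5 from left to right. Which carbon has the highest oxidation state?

C1

Each bond to a more electronegative atom (O, N, halogen) counts +1, each bond to a less electronegative atom (H, metal, B, Si) counts −1, and each C–C bond counts 0. Tallying each carbon:
C1: 1C, 1H, 1Br, 1I → 0 − 1 + 1 + 1 = +1
C2: 2C, 2H → 0 − 2 = -2
C3: 2C, 2H → 0 − 2 = -2
C4: 2C, 2H → 0 − 2 = -2
C5: 1C, 3H → 0 − 3 = -3
The most oxidised carbon is C1 at +1.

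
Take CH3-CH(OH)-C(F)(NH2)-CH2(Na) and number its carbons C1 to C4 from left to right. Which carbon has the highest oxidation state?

C3

Tallying each carbon's bonds:
C1: 1C, 3H → 0 − 3 = -3
C2: 2C, 1H, 1O → 0 − 1 + 1 = 0
C3: 2C, 1N, 1F → 0 + 1 + 1 = +2
C4: 1C, 2H, 1Na → 0 − 2 − 1 = -3
The most oxidised carbon is C3 at +2.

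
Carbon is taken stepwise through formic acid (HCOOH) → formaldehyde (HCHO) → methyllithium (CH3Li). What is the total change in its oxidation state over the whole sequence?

Carbon oxidation states along the series — formic acid: +2, formaldehyde: 0, methyllithium: -4.
Net change = -4 − (+2) = -6.

-6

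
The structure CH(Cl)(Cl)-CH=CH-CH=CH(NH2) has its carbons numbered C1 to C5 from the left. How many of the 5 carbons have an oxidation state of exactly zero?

1

Tallying each carbon's bonds:
C1: 1C, 1H, 2Cl → 0 − 1 + 2 = +1
C2: 3C, 1H → 0 − 1 = -1
C3: 3C, 1H → 0 − 1 = -1
C4: 3C, 1H → 0 − 1 = -1
C5: 2C, 1H, 1N → 0 − 1 + 1 = 0
1 carbon (C5) meets the condition.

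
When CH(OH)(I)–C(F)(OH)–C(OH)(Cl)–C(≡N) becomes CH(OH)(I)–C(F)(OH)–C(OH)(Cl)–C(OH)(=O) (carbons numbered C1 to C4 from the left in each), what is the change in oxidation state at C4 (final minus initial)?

0

Before: C4 has 1 bond to C, 3 bonds to N → oxidation state +3.
After: C4 has 1 bond to C, 3 bonds to O → oxidation state +3.
Δ = +3 − (+3) = 0, so no net redox change at C4.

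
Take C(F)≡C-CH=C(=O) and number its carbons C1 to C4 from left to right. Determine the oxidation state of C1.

+1

C1 has a triple bond to C (3×0 = 0), one bond to F (+1).
Oxidation state = 0 + 1 = +1.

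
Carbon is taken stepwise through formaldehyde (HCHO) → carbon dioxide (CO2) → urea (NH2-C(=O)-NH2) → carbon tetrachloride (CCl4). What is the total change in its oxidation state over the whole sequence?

+4

Carbon oxidation states along the series — formaldehyde: 0, carbon dioxide: +4, urea: +4, carbon tetrachloride: +4.
Net change = +4 − (0) = +4.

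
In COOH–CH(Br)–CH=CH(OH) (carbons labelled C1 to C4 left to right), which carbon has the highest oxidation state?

Bonds to more-electronegative neighbours contribute +1 each, bonds to H or metals contribute −1 each, and C–C bonds contribute 0. Tallying each carbon:
C1: 1C, 3O → 0 + 3 = +3
C2: 2C, 1H, 1Br → 0 − 1 + 1 = 0
C3: 3C, 1H → 0 − 1 = -1
C4: 2C, 1H, 1O → 0 − 1 + 1 = 0
The most oxidised carbon is C1 at +3.

C1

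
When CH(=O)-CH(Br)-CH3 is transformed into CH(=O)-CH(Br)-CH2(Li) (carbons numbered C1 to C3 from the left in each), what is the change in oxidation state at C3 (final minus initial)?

0

Before: C3 has 1 bond to C, 3 bonds to H → oxidation state -3.
After: C3 has 1 bond to C, 2 bonds to H, 1 bond to Li → oxidation state -3.
Δ = -3 − (-3) = 0, so no net redox change at C3.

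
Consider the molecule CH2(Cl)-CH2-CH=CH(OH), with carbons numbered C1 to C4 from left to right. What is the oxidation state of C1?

Bonds to more-electronegative neighbours contribute +1 each, bonds to H or metals contribute −1 each, and C–C bonds contribute 0.
C1 has one bond to C (0), one bond to Cl (+1), one bond to H (-1), one bond to H (-1).
Oxidation state = 0 + 1 − 1 − 1 = -1.

-1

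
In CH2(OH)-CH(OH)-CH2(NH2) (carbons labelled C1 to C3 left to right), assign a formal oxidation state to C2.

Bonds to more-electronegative neighbours contribute +1 each, bonds to H or metals contribute −1 each, and C–C bonds contribute 0.
C2 has one bond to C (0), one bond to C (0), one bond to O (+1), one bond to H (-1).
Oxidation state = 0 + 0 + 1 − 1 = 0.

0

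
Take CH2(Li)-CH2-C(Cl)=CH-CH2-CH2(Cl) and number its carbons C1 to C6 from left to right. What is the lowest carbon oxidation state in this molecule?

-3

Assign +1 per bond to O/N/halogen, −1 per bond to H or an electropositive element, and 0 per bond to carbon. Tallying each carbon:
C1: 1C, 2H, 1Li → 0 − 2 − 1 = -3
C2: 2C, 2H → 0 − 2 = -2
C3: 3C, 1Cl → 0 + 1 = +1
C4: 3C, 1H → 0 − 1 = -1
C5: 2C, 2H → 0 − 2 = -2
C6: 1C, 2H, 1Cl → 0 − 2 + 1 = -1
The lowest value is -3.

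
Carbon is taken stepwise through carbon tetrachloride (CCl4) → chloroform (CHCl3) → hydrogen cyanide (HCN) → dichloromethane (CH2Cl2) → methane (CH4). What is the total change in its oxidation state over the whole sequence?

Carbon oxidation states along the series — carbon tetrachloride: +4, chloroform: +2, hydrogen cyanide: +2, dichloromethane: 0, methane: -4.
Net change = -4 − (+4) = -8.

-8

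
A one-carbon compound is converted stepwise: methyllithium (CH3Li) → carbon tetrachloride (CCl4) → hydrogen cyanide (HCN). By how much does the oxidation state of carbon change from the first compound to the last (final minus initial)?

Carbon oxidation states along the series — methyllithium: -4, carbon tetrachloride: +4, hydrogen cyanide: +2.
Net change = +2 − (-4) = +6.

+6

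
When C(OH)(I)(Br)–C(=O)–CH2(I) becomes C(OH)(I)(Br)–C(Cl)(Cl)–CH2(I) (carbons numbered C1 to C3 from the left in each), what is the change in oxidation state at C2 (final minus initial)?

Before: C2 has 2 bonds to C, 2 bonds to O → oxidation state +2.
After: C2 has 2 bonds to C, 2 bonds to Cl → oxidation state +2.
Δ = +2 − (+2) = 0, so no net redox change at C2.

0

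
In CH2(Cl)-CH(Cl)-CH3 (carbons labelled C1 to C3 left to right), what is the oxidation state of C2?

0

Count +1 for every bond to an atom more electronegative than carbon and −1 for every bond to one less electronegative; C–C bonds are 0.
C2 has one bond to C (0), one bond to C (0), one bond to H (-1), one bond to Cl (+1).
Oxidation state = 0 + 0 − 1 + 1 = 0.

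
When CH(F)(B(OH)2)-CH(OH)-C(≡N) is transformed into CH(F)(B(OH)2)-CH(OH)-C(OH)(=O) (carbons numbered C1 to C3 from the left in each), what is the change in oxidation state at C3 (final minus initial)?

0

Before: C3 has 1 bond to C, 3 bonds to N → oxidation state +3.
After: C3 has 1 bond to C, 3 bonds to O → oxidation state +3.
Δ = +3 − (+3) = 0, so no net redox change at C3.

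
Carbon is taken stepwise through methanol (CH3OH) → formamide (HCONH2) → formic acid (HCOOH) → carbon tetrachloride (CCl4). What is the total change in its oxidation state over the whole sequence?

+6

Carbon oxidation states along the series — methanol: -2, formamide: +2, formic acid: +2, carbon tetrachloride: +4.
Net change = +4 − (-2) = +6.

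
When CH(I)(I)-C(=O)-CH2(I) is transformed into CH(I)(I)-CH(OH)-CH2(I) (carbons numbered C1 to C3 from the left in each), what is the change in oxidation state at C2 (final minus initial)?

Before: C2 has 2 bonds to C, 2 bonds to O → oxidation state +2.
After: C2 has 2 bonds to C, 1 bond to H, 1 bond to O → oxidation state 0.
Δ = 0 − (+2) = -2, so this is a reduction at C2.

-2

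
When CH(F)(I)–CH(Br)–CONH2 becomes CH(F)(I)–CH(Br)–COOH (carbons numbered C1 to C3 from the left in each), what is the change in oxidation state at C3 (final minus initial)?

Before: C3 has 1 bond to C, 2 bonds to O, 1 bond to N → oxidation state +3.
After: C3 has 1 bond to C, 3 bonds to O → oxidation state +3.
Δ = +3 − (+3) = 0, so no net redox change at C3.

0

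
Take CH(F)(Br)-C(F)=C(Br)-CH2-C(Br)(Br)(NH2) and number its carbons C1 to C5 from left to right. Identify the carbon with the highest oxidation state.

Bonds to more-electronegative neighbours contribute +1 each, bonds to H or metals contribute −1 each, and C–C bonds contribute 0. Tallying each carbon:
C1: 1C, 1H, 1F, 1Br → 0 − 1 + 1 + 1 = +1
C2: 3C, 1F → 0 + 1 = +1
C3: 3C, 1Br → 0 + 1 = +1
C4: 2C, 2H → 0 − 2 = -2
C5: 1C, 1N, 2Br → 0 + 1 + 2 = +3
The most oxidised carbon is C5 at +3.

C5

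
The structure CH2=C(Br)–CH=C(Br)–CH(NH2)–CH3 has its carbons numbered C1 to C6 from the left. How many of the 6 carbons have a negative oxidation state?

3

Count +1 for every bond to an atom more electronegative than carbon and −1 for every bond to one less electronegative; C–C bonds are 0. Tallying each carbon:
C1: 2C, 2H → 0 − 2 = -2
C2: 3C, 1Br → 0 + 1 = +1
C3: 3C, 1H → 0 − 1 = -1
C4: 3C, 1Br → 0 + 1 = +1
C5: 2C, 1H, 1N → 0 − 1 + 1 = 0
C6: 1C, 3H → 0 − 3 = -3
3 carbons (C1, C3, C6) meet the condition.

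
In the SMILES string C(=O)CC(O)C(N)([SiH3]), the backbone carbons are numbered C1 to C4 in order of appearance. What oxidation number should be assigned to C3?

0

C3 has one bond to C (0), one bond to C (0), one bond to O (+1), one bond to H (-1).
Oxidation state = 0 + 0 + 1 − 1 = 0.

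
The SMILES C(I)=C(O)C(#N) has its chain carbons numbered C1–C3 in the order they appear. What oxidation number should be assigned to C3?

+3

C3 has one bond to C (0), a triple bond to N (3×+1 = +3).
Oxidation state = 0 + 3 = +3.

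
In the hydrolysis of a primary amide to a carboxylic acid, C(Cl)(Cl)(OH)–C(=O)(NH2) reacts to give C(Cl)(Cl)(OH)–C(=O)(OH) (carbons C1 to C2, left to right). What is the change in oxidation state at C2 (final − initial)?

0

Before: C2 has 1 bond to C, 2 bonds to O, 1 bond to N → oxidation state +3.
After: C2 has 1 bond to C, 3 bonds to O → oxidation state +3.
Δ = +3 − (+3) = 0, so no net redox change at C2.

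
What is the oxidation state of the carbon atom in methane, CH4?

The carbon has one bond to H (-1), one bond to H (-1), one bond to H (-1), one bond to H (-1).
Oxidation state = -1 − 1 − 1 − 1 = -4.

-4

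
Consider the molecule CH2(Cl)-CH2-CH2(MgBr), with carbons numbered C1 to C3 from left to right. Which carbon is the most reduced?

Each bond to a more electronegative atom (O, N, halogen) counts +1, each bond to a less electronegative atom (H, metal, B, Si) counts −1, and each C–C bond counts 0. Tallying each carbon:
C1: 1C, 2H, 1Cl → 0 − 2 + 1 = -1
C2: 2C, 2H → 0 − 2 = -2
C3: 1C, 2H, 1Mg → 0 − 2 − 1 = -3
The most reduced carbon is C3 at -3.

C3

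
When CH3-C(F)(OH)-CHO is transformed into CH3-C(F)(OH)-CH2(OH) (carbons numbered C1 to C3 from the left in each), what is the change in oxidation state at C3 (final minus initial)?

Before: C3 has 1 bond to C, 1 bond to H, 2 bonds to O → oxidation state +1.
After: C3 has 1 bond to C, 2 bonds to H, 1 bond to O → oxidation state -1.
Δ = -1 − (+1) = -2, so this is a reduction at C3.

-2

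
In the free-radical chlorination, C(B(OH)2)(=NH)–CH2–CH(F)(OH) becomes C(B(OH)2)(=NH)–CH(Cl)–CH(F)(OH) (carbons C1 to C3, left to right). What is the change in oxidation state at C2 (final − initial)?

+2

Before: C2 has 2 bonds to C, 2 bonds to H → oxidation state -2.
After: C2 has 2 bonds to C, 1 bond to H, 1 bond to Cl → oxidation state 0.
Δ = 0 − (-2) = +2, so this is an oxidation at C2.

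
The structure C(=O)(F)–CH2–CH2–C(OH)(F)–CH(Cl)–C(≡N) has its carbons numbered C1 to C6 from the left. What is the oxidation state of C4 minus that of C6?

-1

C4: 2C, 1O, 1F → 0 + 1 + 1 = +2
C6: 1C, 3N → 0 + 3 = +3
Difference: +2 − (+3) = -1.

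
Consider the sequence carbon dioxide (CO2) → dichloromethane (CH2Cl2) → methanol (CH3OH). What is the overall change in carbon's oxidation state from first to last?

-6

Carbon oxidation states along the series — carbon dioxide: +4, dichloromethane: 0, methanol: -2.
Net change = -2 − (+4) = -6.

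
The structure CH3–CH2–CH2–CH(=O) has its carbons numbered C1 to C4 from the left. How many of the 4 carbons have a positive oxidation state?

Count +1 for every bond to an atom more electronegative than carbon and −1 for every bond to one less electronegative; C–C bonds are 0. Tallying each carbon:
C1: 1C, 3H → 0 − 3 = -3
C2: 2C, 2H → 0 − 2 = -2
C3: 2C, 2H → 0 − 2 = -2
C4: 1C, 1H, 2O → 0 − 1 + 2 = +1
1 carbon (C4) meets the condition.

1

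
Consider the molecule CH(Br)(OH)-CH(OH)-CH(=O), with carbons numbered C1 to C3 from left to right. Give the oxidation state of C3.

+1

C3 has one bond to C (0), one bond to H (-1), a double bond to O (2×+1 = +2).
Oxidation state = 0 − 1 + 2 = +1.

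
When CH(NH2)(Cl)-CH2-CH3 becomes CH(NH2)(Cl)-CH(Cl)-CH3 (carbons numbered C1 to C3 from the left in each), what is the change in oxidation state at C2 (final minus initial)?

+2

Before: C2 has 2 bonds to C, 2 bonds to H → oxidation state -2.
After: C2 has 2 bonds to C, 1 bond to H, 1 bond to Cl → oxidation state 0.
Δ = 0 − (-2) = +2, so this is an oxidation at C2.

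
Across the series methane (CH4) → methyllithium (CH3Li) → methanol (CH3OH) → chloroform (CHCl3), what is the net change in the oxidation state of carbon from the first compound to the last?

Carbon oxidation states along the series — methane: -4, methyllithium: -4, methanol: -2, chloroform: +2.
Net change = +2 − (-4) = +6.

+6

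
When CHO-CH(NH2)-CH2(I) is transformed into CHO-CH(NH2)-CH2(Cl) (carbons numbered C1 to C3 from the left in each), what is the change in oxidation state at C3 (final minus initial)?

Before: C3 has 1 bond to C, 2 bonds to H, 1 bond to I → oxidation state -1.
After: C3 has 1 bond to C, 2 bonds to H, 1 bond to Cl → oxidation state -1.
Δ = -1 − (-1) = 0, so no net redox change at C3.

0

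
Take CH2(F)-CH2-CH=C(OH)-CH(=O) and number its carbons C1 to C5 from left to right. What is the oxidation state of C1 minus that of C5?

C1: 1C, 2H, 1F → 0 − 2 + 1 = -1
C5: 1C, 1H, 2O → 0 − 1 + 2 = +1
Difference: -1 − (+1) = -2.

-2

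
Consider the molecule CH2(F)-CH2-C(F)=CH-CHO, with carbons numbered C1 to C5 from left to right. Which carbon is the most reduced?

C2

Each bond to a more electronegative atom (O, N, halogen) counts +1, each bond to a less electronegative atom (H, metal, B, Si) counts −1, and each C–C bond counts 0. Tallying each carbon:
C1: 1C, 2H, 1F → 0 − 2 + 1 = -1
C2: 2C, 2H → 0 − 2 = -2
C3: 3C, 1F → 0 + 1 = +1
C4: 3C, 1H → 0 − 1 = -1
C5: 1C, 1H, 2O → 0 − 1 + 2 = +1
The most reduced carbon is C2 at -2.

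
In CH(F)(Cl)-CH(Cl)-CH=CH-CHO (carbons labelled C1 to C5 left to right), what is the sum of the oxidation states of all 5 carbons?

Tallying each carbon's bonds:
C1: 1C, 1H, 1F, 1Cl → 0 − 1 + 1 + 1 = +1
C2: 2C, 1H, 1Cl → 0 − 1 + 1 = 0
C3: 3C, 1H → 0 − 1 = -1
C4: 3C, 1H → 0 − 1 = -1
C5: 1C, 1H, 2O → 0 − 1 + 2 = +1
Sum = +1 + 0 − 1 − 1 + 1 = 0.

0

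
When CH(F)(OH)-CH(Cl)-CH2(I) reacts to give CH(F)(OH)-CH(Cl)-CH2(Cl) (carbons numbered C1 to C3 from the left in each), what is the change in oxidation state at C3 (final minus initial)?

0

Before: C3 has 1 bond to C, 2 bonds to H, 1 bond to I → oxidation state -1.
After: C3 has 1 bond to C, 2 bonds to H, 1 bond to Cl → oxidation state -1.
Δ = -1 − (-1) = 0, so no net redox change at C3.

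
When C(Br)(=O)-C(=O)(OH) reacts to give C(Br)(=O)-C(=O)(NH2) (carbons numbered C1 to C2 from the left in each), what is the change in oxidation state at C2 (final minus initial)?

Before: C2 has 1 bond to C, 3 bonds to O → oxidation state +3.
After: C2 has 1 bond to C, 2 bonds to O, 1 bond to N → oxidation state +3.
Δ = +3 − (+3) = 0, so no net redox change at C2.

0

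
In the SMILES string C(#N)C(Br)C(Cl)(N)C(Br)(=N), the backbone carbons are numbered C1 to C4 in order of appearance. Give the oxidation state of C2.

0

C2 has one bond to C (0), one bond to C (0), one bond to H (-1), one bond to Br (+1).
Oxidation state = 0 + 0 − 1 + 1 = 0.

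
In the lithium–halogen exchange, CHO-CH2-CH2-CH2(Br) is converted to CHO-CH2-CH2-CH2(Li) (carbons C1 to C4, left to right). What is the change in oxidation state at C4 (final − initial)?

Before: C4 has 1 bond to C, 2 bonds to H, 1 bond to Br → oxidation state -1.
After: C4 has 1 bond to C, 2 bonds to H, 1 bond to Li → oxidation state -3.
Δ = -3 − (-1) = -2, so this is a reduction at C4.

-2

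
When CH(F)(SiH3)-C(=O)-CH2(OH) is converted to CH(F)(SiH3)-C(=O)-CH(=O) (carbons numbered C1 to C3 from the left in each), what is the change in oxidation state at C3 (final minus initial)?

Before: C3 has 1 bond to C, 2 bonds to H, 1 bond to O → oxidation state -1.
After: C3 has 1 bond to C, 1 bond to H, 2 bonds to O → oxidation state +1.
Δ = +1 − (-1) = +2, so this is an oxidation at C3.

+2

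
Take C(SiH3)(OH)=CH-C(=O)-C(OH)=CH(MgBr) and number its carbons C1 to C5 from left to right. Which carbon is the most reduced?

Each bond to a more electronegative atom (O, N, halogen) counts +1, each bond to a less electronegative atom (H, metal, B, Si) counts −1, and each C–C bond counts 0. Tallying each carbon:
C1: 2C, 1O, 1Si → 0 + 1 − 1 = 0
C2: 3C, 1H → 0 − 1 = -1
C3: 2C, 2O → 0 + 2 = +2
C4: 3C, 1O → 0 + 1 = +1
C5: 2C, 1H, 1Mg → 0 − 1 − 1 = -2
The most reduced carbon is C5 at -2.

C5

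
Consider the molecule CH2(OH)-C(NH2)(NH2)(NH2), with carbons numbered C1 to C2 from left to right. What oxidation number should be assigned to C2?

Each bond to a more electronegative atom (O, N, halogen) counts +1, each bond to a less electronegative atom (H, metal, B, Si) counts −1, and each C–C bond counts 0.
C2 has one bond to C (0), one bond to N (+1), one bond to N (+1), one bond to N (+1).
Oxidation state = 0 + 1 + 1 + 1 = +3.

+3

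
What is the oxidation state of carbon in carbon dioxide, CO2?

+4

The carbon has a double bond to O (2×+1 = +2), a double bond to O (2×+1 = +2).
Oxidation state = +2 + 2 = +4.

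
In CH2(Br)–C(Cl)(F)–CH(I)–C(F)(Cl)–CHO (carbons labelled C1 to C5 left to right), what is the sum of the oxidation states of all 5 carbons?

Tallying each carbon's bonds:
C1: 1C, 2H, 1Br → 0 − 2 + 1 = -1
C2: 2C, 1F, 1Cl → 0 + 1 + 1 = +2
C3: 2C, 1H, 1I → 0 − 1 + 1 = 0
C4: 2C, 1F, 1Cl → 0 + 1 + 1 = +2
C5: 1C, 1H, 2O → 0 − 1 + 2 = +1
Sum = -1 + 2 + 0 + 2 + 1 = +4.

+4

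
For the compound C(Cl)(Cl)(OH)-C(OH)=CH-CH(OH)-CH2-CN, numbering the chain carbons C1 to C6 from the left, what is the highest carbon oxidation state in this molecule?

Bonds to more-electronegative neighbours contribute +1 each, bonds to H or metals contribute −1 each, and C–C bonds contribute 0. Tallying each carbon:
C1: 1C, 1O, 2Cl → 0 + 1 + 2 = +3
C2: 3C, 1O → 0 + 1 = +1
C3: 3C, 1H → 0 − 1 = -1
C4: 2C, 1H, 1O → 0 − 1 + 1 = 0
C5: 2C, 2H → 0 − 2 = -2
C6: 1C, 3N → 0 + 3 = +3
The highest value is +3.

+3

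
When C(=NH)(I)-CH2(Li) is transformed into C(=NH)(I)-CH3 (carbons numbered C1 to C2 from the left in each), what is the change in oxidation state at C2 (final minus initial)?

Before: C2 has 1 bond to C, 2 bonds to H, 1 bond to Li → oxidation state -3.
After: C2 has 1 bond to C, 3 bonds to H → oxidation state -3.
Δ = -3 − (-3) = 0, so no net redox change at C2.

0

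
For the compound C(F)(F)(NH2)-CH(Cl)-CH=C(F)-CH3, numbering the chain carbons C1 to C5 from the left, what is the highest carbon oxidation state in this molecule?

+3

Each bond to a more electronegative atom (O, N, halogen) counts +1, each bond to a less electronegative atom (H, metal, B, Si) counts −1, and each C–C bond counts 0. Tallying each carbon:
C1: 1C, 1N, 2F → 0 + 1 + 2 = +3
C2: 2C, 1H, 1Cl → 0 − 1 + 1 = 0
C3: 3C, 1H → 0 − 1 = -1
C4: 3C, 1F → 0 + 1 = +1
C5: 1C, 3H → 0 − 3 = -3
The highest value is +3.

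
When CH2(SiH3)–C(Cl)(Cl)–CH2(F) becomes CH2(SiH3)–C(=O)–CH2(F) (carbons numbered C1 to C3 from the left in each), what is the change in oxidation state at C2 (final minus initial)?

0

Before: C2 has 2 bonds to C, 2 bonds to Cl → oxidation state +2.
After: C2 has 2 bonds to C, 2 bonds to O → oxidation state +2.
Δ = +2 − (+2) = 0, so no net redox change at C2.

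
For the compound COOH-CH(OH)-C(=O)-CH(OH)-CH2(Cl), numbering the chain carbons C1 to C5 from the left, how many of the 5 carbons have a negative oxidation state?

1

Tallying each carbon's bonds:
C1: 1C, 3O → 0 + 3 = +3
C2: 2C, 1H, 1O → 0 − 1 + 1 = 0
C3: 2C, 2O → 0 + 2 = +2
C4: 2C, 1H, 1O → 0 − 1 + 1 = 0
C5: 1C, 2H, 1Cl → 0 − 2 + 1 = -1
1 carbon (C5) meets the condition.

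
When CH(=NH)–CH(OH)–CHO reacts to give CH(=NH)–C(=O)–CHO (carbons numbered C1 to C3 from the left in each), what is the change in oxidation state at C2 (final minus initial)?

Before: C2 has 2 bonds to C, 1 bond to H, 1 bond to O → oxidation state 0.
After: C2 has 2 bonds to C, 2 bonds to O → oxidation state +2.
Δ = +2 − (0) = +2, so this is an oxidation at C2.

+2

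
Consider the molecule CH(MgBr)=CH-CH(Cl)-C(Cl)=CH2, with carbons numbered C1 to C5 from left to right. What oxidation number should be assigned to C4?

Count +1 for every bond to an atom more electronegative than carbon and −1 for every bond to one less electronegative; C–C bonds are 0.
C4 has one bond to C (0), a double bond to C (2×0 = 0), one bond to Cl (+1).
Oxidation state = 0 + 0 + 1 = +1.

+1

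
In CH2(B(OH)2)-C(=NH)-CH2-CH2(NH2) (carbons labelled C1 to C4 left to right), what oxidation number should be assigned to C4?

Count +1 for every bond to an atom more electronegative than carbon and −1 for every bond to one less electronegative; C–C bonds are 0.
C4 has one bond to C (0), one bond to N (+1), one bond to H (-1), one bond to H (-1).
Oxidation state = 0 + 1 − 1 − 1 = -1.

-1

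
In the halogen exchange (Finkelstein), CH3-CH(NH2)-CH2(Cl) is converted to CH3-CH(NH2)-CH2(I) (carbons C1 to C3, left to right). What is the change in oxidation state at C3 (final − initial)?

0

Before: C3 has 1 bond to C, 2 bonds to H, 1 bond to Cl → oxidation state -1.
After: C3 has 1 bond to C, 2 bonds to H, 1 bond to I → oxidation state -1.
Δ = -1 − (-1) = 0, so no net redox change at C3.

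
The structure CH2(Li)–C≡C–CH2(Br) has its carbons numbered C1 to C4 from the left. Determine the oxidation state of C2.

0

Each bond to a more electronegative atom (O, N, halogen) counts +1, each bond to a less electronegative atom (H, metal, B, Si) counts −1, and each C–C bond counts 0.
C2 has one bond to C (0), a triple bond to C (3×0 = 0).
Oxidation state = 0 + 0 = 0.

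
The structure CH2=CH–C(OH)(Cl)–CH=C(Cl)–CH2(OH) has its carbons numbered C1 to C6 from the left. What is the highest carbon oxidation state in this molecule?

+2

Each bond to a more electronegative atom (O, N, halogen) counts +1, each bond to a less electronegative atom (H, metal, B, Si) counts −1, and each C–C bond counts 0. Tallying each carbon:
C1: 2C, 2H → 0 − 2 = -2
C2: 3C, 1H → 0 − 1 = -1
C3: 2C, 1O, 1Cl → 0 + 1 + 1 = +2
C4: 3C, 1H → 0 − 1 = -1
C5: 3C, 1Cl → 0 + 1 = +1
C6: 1C, 2H, 1O → 0 − 2 + 1 = -1
The highest value is +2.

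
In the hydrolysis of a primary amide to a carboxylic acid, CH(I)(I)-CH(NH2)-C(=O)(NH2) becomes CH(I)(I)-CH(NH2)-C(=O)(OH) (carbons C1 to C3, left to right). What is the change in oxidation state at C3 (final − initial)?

Before: C3 has 1 bond to C, 2 bonds to O, 1 bond to N → oxidation state +3.
After: C3 has 1 bond to C, 3 bonds to O → oxidation state +3.
Δ = +3 − (+3) = 0, so no net redox change at C3.

0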